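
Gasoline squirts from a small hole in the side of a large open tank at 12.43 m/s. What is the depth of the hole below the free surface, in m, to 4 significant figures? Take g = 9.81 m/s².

For a small hole in a large open tank, ½v² = gh, giving h = v²/(2g).
h = 12.43²/(2·9.81) = 154.5/19.62 = 7.875 m.

h ≈ 7.875 m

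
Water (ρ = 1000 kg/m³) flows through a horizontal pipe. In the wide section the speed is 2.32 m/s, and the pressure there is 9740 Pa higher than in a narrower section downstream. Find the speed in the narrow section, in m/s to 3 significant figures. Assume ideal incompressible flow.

v₂ ≈ 4.99 m/s

Along the level pipe P + ½ρv² is conserved, hence v₂² = v₁² + 2(P₁ − P₂)/ρ.
v₂ = √(2.32² + 2·9740/1000) = √(5.38 + 19.5) = 4.99 m/s.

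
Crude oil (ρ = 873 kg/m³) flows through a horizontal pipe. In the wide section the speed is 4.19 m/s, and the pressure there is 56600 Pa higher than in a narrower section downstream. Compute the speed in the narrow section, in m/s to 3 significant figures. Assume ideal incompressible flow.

v₂ ≈ 12.1 m/s

Horizontal Bernoulli: P₁ + ½ρv₁² = P₂ + ½ρv₂², so v₂² = v₁² + 2(P₁ − P₂)/ρ.
v₂ = √(4.19² + 2·56600/873) = √(17.6 + 130) = 12.1 m/s.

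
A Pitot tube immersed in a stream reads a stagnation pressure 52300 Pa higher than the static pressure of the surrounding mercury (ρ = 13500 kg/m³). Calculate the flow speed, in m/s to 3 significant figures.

The dynamic pressure equals the rise in static pressure at the stagnation point: ΔP = ½ρv².
v = √(2ΔP/ρ) = √(2·52300/13500) = 2.78 m/s.

v ≈ 2.78 m/s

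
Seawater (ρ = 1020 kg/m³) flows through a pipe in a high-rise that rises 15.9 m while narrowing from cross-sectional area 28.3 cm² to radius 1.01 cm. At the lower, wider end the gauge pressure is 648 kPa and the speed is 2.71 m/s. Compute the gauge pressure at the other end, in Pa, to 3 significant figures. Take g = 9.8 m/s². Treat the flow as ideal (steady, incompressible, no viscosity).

The volume flow rate is constant, so v₂ = (A₁/A₂)v₁ = (28.3/3.20)·2.71 = 23.9 m/s.
Applying Bernoulli between the two ends and solving for P₂: P₂ = P₁ + ½ρ(v₁² − v₂²) − ρgΔh.
P₂ = 648000 + ½·1020·(2.71² − 23.9²) − 1020·9.8·(+15.9) = 648000 + (-288000) − (159000) = 201000 Pa.

P₂ ≈ 201000 Pa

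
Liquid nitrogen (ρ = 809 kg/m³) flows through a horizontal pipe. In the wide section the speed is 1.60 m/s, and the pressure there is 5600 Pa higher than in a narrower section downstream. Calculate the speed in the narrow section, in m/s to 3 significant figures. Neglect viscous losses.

Horizontal Bernoulli: P₁ + ½ρv₁² = P₂ + ½ρv₂², so v₂² = v₁² + 2(P₁ − P₂)/ρ.
v₂ = √(1.60² + 2·5600/809) = √(2.56 + 13.8) = 4.05 m/s.

v₂ = 4.05 m/s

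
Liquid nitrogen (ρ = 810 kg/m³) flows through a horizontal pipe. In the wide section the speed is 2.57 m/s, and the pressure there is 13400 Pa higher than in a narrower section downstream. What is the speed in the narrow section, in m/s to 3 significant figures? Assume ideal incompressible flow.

Horizontal Bernoulli: P₁ + ½ρv₁² = P₂ + ½ρv₂², so v₂² = v₁² + 2(P₁ − P₂)/ρ.
v₂ = √(2.57² + 2·13400/810) = √(6.60 + 33.1) = 6.30 m/s.

v₂ = 6.30 m/s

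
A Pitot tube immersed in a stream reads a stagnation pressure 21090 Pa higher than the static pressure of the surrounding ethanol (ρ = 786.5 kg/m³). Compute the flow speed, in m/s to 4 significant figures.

At the stagnation point the flow is brought to rest, so Bernoulli gives P_stag − P_static = ½ρv².
v = √(2ΔP/ρ) = √(2·21090/786.5) = 7.323 m/s.

v = 7.323 m/s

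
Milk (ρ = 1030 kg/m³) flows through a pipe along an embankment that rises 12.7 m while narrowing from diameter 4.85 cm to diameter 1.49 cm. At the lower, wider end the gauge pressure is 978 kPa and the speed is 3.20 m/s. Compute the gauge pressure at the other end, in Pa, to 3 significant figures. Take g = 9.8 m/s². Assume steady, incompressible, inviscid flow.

By continuity, v₂ = v₁·A₁/A₂ = 3.20·(18.5/1.74) = 33.9 m/s.
Applying Bernoulli between the two ends and solving for P₂: P₂ = P₁ + ½ρ(v₁² − v₂²) − ρgΔh.
P₂ = 978000 + ½·1030·(3.20² − 33.9²) − 1030·9.8·(+12.7) = 978000 + (-587000) − (128000) = 263000 Pa.

P₂ = 263000 Pa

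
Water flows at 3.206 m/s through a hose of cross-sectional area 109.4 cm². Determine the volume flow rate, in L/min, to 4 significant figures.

Q = A·v = 0.01094 m² × 3.206 m/s = 0.03507 m³/s.
Converting: 0.03507 m³/s × 60000 = 2104 L/min.

Q ≈ 2104 L/min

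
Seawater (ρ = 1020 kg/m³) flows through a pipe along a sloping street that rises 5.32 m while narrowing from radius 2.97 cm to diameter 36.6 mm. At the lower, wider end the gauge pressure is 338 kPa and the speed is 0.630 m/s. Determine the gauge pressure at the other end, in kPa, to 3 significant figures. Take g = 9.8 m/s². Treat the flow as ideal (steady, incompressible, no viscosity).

By continuity, v₂ = v₁·A₁/A₂ = 0.630·(27.7/10.5) = 1.66 m/s.
Applying Bernoulli between the two ends and solving for P₂: P₂ = P₁ + ½ρ(v₁² − v₂²) − ρgΔh.
P₂ = 338000 + ½·1020·(0.630² − 1.66²) − 1020·9.8·(+5.32) = 338000 + (-1200) − (53200) = 284000 Pa.

P₂ ≈ 284 kPa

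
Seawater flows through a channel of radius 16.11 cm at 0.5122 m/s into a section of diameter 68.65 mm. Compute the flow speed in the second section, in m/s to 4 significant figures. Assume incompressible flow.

Continuity gives A₁v₁ = A₂v₂, so v₂ = (815.3 cm²)/(37.01 cm²) × 0.5122 m/s = 11.28 m/s.

v₂ ≈ 11.28 m/s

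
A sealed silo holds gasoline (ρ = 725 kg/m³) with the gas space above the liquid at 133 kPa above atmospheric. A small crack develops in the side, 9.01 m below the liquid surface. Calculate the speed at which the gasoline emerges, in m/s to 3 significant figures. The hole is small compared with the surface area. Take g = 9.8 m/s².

Take point 1 at the surface (v₁ ≈ 0) and point 2 at the hole (at atmospheric pressure). Bernoulli: P₁ + ρg h = P_atm + ½ρv₂².
With P₁ − P_atm = 133000 Pa, v₂ = √(2gh + 2ΔP/ρ) = √(2·9.8·9.01 + 2·133000/725) = 23.3 m/s.

v = 23.3 m/s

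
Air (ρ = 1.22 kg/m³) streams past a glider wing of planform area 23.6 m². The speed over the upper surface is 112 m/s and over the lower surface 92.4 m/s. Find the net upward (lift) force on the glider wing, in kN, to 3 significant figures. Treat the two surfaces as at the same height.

The faster flow above has the lower pressure; Bernoulli (same height) gives ΔP = ½ρ(v_up² − v_low²).
ΔP = ½·1.22·(112² − 92.4²) = 2440 Pa.
Lift = ΔP · A = 2440 × 23.6 = 57700 N.

F = 57.7 kN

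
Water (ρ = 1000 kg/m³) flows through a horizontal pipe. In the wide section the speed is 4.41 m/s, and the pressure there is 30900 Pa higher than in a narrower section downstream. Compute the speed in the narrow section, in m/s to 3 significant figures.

With h₁ = h₂, rearranging Bernoulli gives v₂ = √(v₁² + 2ΔP/ρ).
v₂ = √(4.41² + 2·30900/1000) = √(19.4 + 61.8) = 9.01 m/s.

9.01 m/s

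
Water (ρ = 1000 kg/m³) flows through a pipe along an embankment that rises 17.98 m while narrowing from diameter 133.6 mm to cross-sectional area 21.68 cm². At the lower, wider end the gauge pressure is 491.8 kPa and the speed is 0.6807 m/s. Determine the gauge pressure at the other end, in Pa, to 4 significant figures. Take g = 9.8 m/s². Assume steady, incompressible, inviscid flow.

306100 Pa

By continuity, v₂ = v₁·A₁/A₂ = 0.6807·(140.2/21.68) = 4.401 m/s.
Energy conservation along the streamline gives P₂ = P₁ − ½ρ(v₂² − v₁²) − ρg(h₂ − h₁).
P₂ = 491800 + ½·1000·(0.6807² − 4.401²) − 1000·9.8·(+17.98) = 491800 + (-9455) − (176200) = 306100 Pa.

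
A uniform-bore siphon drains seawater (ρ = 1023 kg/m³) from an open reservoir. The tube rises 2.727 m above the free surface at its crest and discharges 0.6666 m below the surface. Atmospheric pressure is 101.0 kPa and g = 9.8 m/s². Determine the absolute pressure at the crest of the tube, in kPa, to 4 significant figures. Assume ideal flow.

66.98 kPa

From the surface to the outlet (both open to atmosphere, surface at rest): v = √(2g·h_out) = √(2·9.8·0.6666) = 3.615 m/s.
Continuity keeps v the same throughout the tube; from surface to crest, P_atm + 0 = P_top + ½ρv² + ρg·h_top.
P_top = 101000 − ½·1023·3.615² − 1023·9.8·2.727 = 66980 Pa.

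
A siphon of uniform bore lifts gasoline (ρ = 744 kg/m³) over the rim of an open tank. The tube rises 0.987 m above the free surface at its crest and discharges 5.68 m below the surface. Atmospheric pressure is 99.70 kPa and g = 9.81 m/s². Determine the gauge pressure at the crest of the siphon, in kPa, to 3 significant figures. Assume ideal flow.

-48.7 kPa

Bernoulli surface→outlet gives ½v² = g·h_out, so v = √(2·9.81·5.68) = 10.6 m/s.
The bore is uniform, so the speed at the crest is the same v. Bernoulli surface→crest: P_atm = P_top + ½ρv² + ρg·h_top.
P_top = 99700 − ½·744·10.6² − 744·9.81·0.987 = 51000 Pa. So P_gauge = P_top − P_atm = -48700 Pa.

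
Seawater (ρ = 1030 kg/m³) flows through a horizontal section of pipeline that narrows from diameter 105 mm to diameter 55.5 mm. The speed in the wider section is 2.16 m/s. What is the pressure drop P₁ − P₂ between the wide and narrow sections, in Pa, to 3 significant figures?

ΔP = 28400 Pa

Continuity gives A₁v₁ = A₂v₂, so v₂ = (86.6 cm²)/(24.2 cm²) × 2.16 m/s = 7.73 m/s.
The pipe is horizontal, so Bernoulli reduces to P₁ + ½ρv₁² = P₂ + ½ρv₂².
P₁ − P₂ = ½·1030·(7.73² − 2.16²) = ½·1030·55.1 = 28400 Pa.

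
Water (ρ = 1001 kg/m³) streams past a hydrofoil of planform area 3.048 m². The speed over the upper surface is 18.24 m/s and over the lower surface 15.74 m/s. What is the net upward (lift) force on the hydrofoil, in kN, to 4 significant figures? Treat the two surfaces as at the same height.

129.6 kN

From P + ½ρv² = const at equal height, P_low − P_up = ½ρ(v_up² − v_low²).
ΔP = ½·1001·(18.24² − 15.74²) = 42520 Pa.
Lift = ΔP · A = 42520 × 3.048 = 129600 N.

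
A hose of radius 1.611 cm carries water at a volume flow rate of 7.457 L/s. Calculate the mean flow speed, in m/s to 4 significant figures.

v ≈ 9.146 m/s

Q = 7.457 L/s = 0.007457 m³/s.
v = Q/A = 0.007457 / 0.0008153 = 9.146 m/s.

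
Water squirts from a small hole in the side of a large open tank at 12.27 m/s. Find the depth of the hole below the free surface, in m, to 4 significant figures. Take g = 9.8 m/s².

h ≈ 7.681 m

Torricelli: v = √(2gh), so h = v²/(2g).
h = 12.27²/(2·9.8) = 150.6/19.60 = 7.681 m.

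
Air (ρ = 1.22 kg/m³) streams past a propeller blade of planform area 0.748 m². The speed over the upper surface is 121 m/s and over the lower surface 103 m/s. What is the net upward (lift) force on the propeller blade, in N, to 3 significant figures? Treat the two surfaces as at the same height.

The faster flow above has the lower pressure; Bernoulli (same height) gives ΔP = ½ρ(v_up² − v_low²).
ΔP = ½·1.22·(121² − 103²) = 2460 Pa.
Lift = ΔP · A = 2460 × 0.748 = 1840 N.

F ≈ 1840 N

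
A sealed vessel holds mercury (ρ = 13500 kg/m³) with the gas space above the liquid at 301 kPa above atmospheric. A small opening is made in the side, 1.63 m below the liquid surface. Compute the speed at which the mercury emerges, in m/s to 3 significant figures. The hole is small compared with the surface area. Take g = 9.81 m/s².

Take point 1 at the surface (v₁ ≈ 0) and point 2 at the hole (at atmospheric pressure). Bernoulli: P₁ + ρg h = P_atm + ½ρv₂².
With P₁ − P_atm = 301000 Pa, v₂ = √(2gh + 2ΔP/ρ) = √(2·9.81·1.63 + 2·301000/13500) = 8.75 m/s.

v ≈ 8.75 m/s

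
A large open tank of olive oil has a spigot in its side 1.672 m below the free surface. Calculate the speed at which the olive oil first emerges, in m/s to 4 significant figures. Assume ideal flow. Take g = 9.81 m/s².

v ≈ 5.728 m/s

Bernoulli from surface to hole (P equal, v_surface ≈ 0): v = √(2gh) = √(2×9.81×1.672) = 5.728 m/s.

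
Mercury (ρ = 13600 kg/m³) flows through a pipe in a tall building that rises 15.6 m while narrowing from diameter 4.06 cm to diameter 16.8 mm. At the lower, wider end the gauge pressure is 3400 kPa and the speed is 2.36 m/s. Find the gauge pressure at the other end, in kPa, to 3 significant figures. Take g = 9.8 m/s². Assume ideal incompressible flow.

P₂ ≈ 66.9 kPa

By continuity, v₂ = v₁·A₁/A₂ = 2.36·(12.9/2.22) = 13.8 m/s.
Applying Bernoulli between the two ends and solving for P₂: P₂ = P₁ + ½ρ(v₁² − v₂²) − ρgΔh.
P₂ = 3400000 + ½·13600·(2.36² − 13.8²) − 13600·9.8·(+15.6) = 3400000 + (-1250000) − (2080000) = 66900 Pa.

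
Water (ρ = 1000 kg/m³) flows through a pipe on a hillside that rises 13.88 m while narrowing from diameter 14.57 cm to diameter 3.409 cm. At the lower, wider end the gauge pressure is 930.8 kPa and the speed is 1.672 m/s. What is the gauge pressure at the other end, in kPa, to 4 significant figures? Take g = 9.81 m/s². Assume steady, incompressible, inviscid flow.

P₂ ≈ 329.6 kPa

The volume flow rate is constant, so v₂ = (A₁/A₂)v₁ = (166.7/9.127)·1.672 = 30.54 m/s.
Applying Bernoulli between the two ends and solving for P₂: P₂ = P₁ + ½ρ(v₁² − v₂²) − ρgΔh.
P₂ = 930800 + ½·1000·(1.672² − 30.54²) − 1000·9.81·(+13.88) = 930800 + (-465000) − (136200) = 329600 Pa.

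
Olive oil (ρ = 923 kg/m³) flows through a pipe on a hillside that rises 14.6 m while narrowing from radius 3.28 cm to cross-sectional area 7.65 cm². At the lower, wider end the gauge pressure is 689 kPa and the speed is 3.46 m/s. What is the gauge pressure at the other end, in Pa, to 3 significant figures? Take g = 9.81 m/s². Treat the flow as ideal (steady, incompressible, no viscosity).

P₂ = 454000 Pa

The volume flow rate is constant, so v₂ = (A₁/A₂)v₁ = (33.8/7.65)·3.46 = 15.3 m/s.
Applying Bernoulli between the two ends and solving for P₂: P₂ = P₁ + ½ρ(v₁² − v₂²) − ρgΔh.
P₂ = 689000 + ½·923·(3.46² − 15.3²) − 923·9.81·(+14.6) = 689000 + (-102000) − (132000) = 454000 Pa.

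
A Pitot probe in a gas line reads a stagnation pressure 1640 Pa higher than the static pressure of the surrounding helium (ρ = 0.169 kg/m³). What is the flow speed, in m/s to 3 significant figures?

139 m/s

The dynamic pressure equals the rise in static pressure at the stagnation point: ΔP = ½ρv².
v = √(2ΔP/ρ) = √(2·1640/0.169) = 139 m/s.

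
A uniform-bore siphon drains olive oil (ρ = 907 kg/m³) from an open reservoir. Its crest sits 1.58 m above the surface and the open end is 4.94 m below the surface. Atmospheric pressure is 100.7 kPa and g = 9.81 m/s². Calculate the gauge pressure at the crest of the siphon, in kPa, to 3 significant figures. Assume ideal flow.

P_gauge = -58.0 kPa

The outlet speed comes from Torricelli: v = √(2g·4.94) = 9.84 m/s.
With constant cross-section the crest speed equals v; applying Bernoulli from the surface up to the crest, P_top = P_atm − ½ρv² − ρg·h_top.
P_top = 100700 − ½·907·9.84² − 907·9.81·1.58 = 42700 Pa. So P_gauge = P_top − P_atm = -58000 Pa.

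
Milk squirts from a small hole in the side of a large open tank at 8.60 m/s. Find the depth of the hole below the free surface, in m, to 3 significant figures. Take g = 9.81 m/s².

Inverting v = √(2gh) gives h = v² / 2g.
h = 8.60²/(2·9.81) = 74.0/19.62 = 3.77 m.

3.77 m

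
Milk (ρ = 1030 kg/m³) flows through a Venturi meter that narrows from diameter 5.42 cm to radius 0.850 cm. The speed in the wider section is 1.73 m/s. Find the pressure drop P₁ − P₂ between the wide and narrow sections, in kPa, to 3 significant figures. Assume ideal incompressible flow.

ΔP = 158 kPa

The volume flow rate is constant, so v₂ = (A₁/A₂)v₁ = (23.1/2.27)·1.73 = 17.6 m/s.
With no height change, Bernoulli's equation is P₁ + ½ρv₁² = P₂ + ½ρv₂².
P₁ − P₂ = ½·1030·(17.6² − 1.73²) = ½·1030·306 = 158000 Pa.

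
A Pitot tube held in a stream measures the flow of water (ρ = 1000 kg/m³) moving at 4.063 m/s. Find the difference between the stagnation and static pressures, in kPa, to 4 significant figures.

ΔP ≈ 8.254 kPa

The dynamic pressure equals the rise in static pressure at the stagnation point: ΔP = ½ρv².
ΔP = ½·1000·4.063² = 8254 Pa.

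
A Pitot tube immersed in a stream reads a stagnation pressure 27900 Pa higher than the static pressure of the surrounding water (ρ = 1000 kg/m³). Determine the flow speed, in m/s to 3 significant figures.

At the stagnation point the flow is brought to rest, so Bernoulli gives P_stag − P_static = ½ρv².
v = √(2ΔP/ρ) = √(2·27900/1000) = 7.47 m/s.

v ≈ 7.47 m/s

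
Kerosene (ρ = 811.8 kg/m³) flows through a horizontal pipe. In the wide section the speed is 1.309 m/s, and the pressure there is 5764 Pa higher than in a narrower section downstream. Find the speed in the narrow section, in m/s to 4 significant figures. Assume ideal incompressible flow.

Horizontal Bernoulli: P₁ + ½ρv₁² = P₂ + ½ρv₂², so v₂² = v₁² + 2(P₁ − P₂)/ρ.
v₂ = √(1.309² + 2·5764/811.8) = √(1.713 + 14.20) = 3.989 m/s.

v₂ ≈ 3.989 m/s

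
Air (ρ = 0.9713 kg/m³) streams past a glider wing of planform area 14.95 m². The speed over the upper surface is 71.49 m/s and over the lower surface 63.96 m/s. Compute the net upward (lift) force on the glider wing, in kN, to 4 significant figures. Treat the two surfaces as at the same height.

The faster flow above has the lower pressure; Bernoulli (same height) gives ΔP = ½ρ(v_up² − v_low²).
ΔP = ½·0.9713·(71.49² − 63.96²) = 495.3 Pa.
Lift = ΔP · A = 495.3 × 14.95 = 7405 N.

7.405 kN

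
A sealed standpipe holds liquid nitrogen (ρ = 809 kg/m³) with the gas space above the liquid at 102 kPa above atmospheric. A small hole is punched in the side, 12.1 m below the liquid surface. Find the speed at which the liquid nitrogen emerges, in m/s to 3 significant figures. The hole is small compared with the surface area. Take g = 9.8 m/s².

Take point 1 at the surface (v₁ ≈ 0) and point 2 at the hole (at atmospheric pressure). Bernoulli: P₁ + ρg h = P_atm + ½ρv₂².
With P₁ − P_atm = 102000 Pa, v₂ = √(2gh + 2ΔP/ρ) = √(2·9.8·12.1 + 2·102000/809) = 22.1 m/s.

v = 22.1 m/s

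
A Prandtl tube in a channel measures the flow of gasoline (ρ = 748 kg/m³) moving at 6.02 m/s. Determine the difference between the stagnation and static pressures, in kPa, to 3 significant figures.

ΔP ≈ 13.6 kPa

At the stagnation point the flow is brought to rest, so Bernoulli gives P_stag − P_static = ½ρv².
ΔP = ½·748·6.02² = 13600 Pa.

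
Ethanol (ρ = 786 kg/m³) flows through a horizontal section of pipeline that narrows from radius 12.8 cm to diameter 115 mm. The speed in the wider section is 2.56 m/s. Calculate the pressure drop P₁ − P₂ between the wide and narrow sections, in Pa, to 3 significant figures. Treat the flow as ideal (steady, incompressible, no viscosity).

ΔP ≈ 60700 Pa

By continuity, v₂ = v₁·A₁/A₂ = 2.56·(515/104) = 12.7 m/s.
With no height change, Bernoulli's equation is P₁ + ½ρv₁² = P₂ + ½ρv₂².
P₁ − P₂ = ½·786·(12.7² − 2.56²) = ½·786·154 = 60700 Pa.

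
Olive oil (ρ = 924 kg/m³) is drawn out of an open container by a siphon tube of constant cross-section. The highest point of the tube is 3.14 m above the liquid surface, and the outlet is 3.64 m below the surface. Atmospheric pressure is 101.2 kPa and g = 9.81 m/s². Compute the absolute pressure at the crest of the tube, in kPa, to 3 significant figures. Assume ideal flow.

P_top = 39.7 kPa

The outlet speed comes from Torricelli: v = √(2g·3.64) = 8.45 m/s.
With constant cross-section the crest speed equals v; applying Bernoulli from the surface up to the crest, P_top = P_atm − ½ρv² − ρg·h_top.
P_top = 101200 − ½·924·8.45² − 924·9.81·3.14 = 39700 Pa.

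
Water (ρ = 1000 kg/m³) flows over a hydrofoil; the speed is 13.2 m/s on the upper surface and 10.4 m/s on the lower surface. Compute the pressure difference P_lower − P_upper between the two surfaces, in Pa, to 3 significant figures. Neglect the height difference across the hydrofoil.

Bernoulli (same height): P_lower − P_upper = ½ρ(v_upper² − v_lower²).
ΔP = ½·1000·(13.2² − 10.4²) = 33000 Pa.

33000 Pa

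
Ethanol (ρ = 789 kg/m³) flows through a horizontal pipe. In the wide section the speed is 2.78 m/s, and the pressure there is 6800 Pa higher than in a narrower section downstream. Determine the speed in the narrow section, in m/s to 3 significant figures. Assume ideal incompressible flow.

v₂ = 5.00 m/s

Horizontal Bernoulli: P₁ + ½ρv₁² = P₂ + ½ρv₂², so v₂² = v₁² + 2(P₁ − P₂)/ρ.
v₂ = √(2.78² + 2·6800/789) = √(7.73 + 17.2) = 5.00 m/s.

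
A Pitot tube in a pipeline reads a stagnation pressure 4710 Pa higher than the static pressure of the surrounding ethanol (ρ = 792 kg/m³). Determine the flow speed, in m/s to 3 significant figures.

v ≈ 3.45 m/s

The dynamic pressure equals the rise in static pressure at the stagnation point: ΔP = ½ρv².
v = √(2ΔP/ρ) = √(2·4710/792) = 3.45 m/s.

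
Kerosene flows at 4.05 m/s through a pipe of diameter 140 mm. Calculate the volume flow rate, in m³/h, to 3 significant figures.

Q ≈ 224 m³/h

Q = A·v = 0.0154 m² × 4.05 m/s = 0.0623 m³/s.
Converting: 0.0623 m³/s × 3600 = 224 m³/h.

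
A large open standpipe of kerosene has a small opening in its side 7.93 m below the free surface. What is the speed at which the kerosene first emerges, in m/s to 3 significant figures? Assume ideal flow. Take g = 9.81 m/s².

Bernoulli from surface to hole (P equal, v_surface ≈ 0): v = √(2gh) = √(2×9.81×7.93) = 12.5 m/s.

v ≈ 12.5 m/s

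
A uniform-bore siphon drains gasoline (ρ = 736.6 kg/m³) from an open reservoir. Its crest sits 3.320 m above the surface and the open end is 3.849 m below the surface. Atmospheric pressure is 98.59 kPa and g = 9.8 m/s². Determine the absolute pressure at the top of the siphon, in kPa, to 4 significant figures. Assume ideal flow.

From the surface to the outlet (both open to atmosphere, surface at rest): v = √(2g·h_out) = √(2·9.8·3.849) = 8.686 m/s.
With constant cross-section the crest speed equals v; applying Bernoulli from the surface up to the crest, P_top = P_atm − ½ρv² − ρg·h_top.
P_top = 98590 − ½·736.6·8.686² − 736.6·9.8·3.320 = 46840 Pa.

P_top = 46.84 kPa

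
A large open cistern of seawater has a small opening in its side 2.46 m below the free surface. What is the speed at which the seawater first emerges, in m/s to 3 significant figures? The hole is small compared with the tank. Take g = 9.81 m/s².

Torricelli's result v = √(2gh) gives v = √(2·9.81·2.46) = 6.95 m/s.

6.95 m/s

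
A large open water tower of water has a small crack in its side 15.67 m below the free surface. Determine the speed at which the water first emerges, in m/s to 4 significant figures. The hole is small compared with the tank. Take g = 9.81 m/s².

Bernoulli from surface to hole (P equal, v_surface ≈ 0): v = √(2gh) = √(2×9.81×15.67) = 17.53 m/s.

v = 17.53 m/s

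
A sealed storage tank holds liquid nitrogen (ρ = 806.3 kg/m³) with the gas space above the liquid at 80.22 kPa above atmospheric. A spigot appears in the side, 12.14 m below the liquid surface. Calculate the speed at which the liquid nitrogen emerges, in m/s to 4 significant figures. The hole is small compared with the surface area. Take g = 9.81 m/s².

v = 20.91 m/s

Take point 1 at the surface (v₁ ≈ 0) and point 2 at the hole (at atmospheric pressure). Bernoulli: P₁ + ρg h = P_atm + ½ρv₂².
With P₁ − P_atm = 80220 Pa, v₂ = √(2gh + 2ΔP/ρ) = √(2·9.81·12.14 + 2·80220/806.3) = 20.91 m/s.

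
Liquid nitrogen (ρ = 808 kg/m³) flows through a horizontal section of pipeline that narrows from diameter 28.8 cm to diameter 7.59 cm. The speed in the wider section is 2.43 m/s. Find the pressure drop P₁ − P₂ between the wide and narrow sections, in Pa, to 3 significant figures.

Mass conservation (A₁v₁ = A₂v₂) gives v₂ = 2.43 × 651/45.2 = 35.0 m/s.
With no height change, Bernoulli's equation is P₁ + ½ρv₁² = P₂ + ½ρv₂².
P₁ − P₂ = ½·808·(35.0² − 2.43²) = ½·808·1220 = 492000 Pa.

ΔP = 492000 Pa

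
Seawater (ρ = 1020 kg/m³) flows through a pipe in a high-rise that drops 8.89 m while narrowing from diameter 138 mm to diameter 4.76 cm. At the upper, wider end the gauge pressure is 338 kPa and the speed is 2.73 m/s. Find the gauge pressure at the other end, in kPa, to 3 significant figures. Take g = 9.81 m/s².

P₂ ≈ 162 kPa

Continuity gives A₁v₁ = A₂v₂, so v₂ = (150 cm²)/(17.8 cm²) × 2.73 m/s = 22.9 m/s.
Energy conservation along the streamline gives P₂ = P₁ − ½ρ(v₂² − v₁²) − ρg(h₂ − h₁).
P₂ = 338000 + ½·1020·(2.73² − 22.9²) − 1020·9.81·(−8.89) = 338000 + (-265000) − (-89000) = 162000 Pa.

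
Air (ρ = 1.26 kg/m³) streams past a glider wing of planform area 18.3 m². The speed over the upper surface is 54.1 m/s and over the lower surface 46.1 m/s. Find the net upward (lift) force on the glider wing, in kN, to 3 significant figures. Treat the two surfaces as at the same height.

From P + ½ρv² = const at equal height, P_low − P_up = ½ρ(v_up² − v_low²).
ΔP = ½·1.26·(54.1² − 46.1²) = 505 Pa.
Lift = ΔP · A = 505 × 18.3 = 9240 N.

F = 9.24 kN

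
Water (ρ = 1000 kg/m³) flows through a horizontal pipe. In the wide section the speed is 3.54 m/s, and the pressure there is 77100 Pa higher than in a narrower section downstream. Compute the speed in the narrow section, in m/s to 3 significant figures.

Along the level pipe P + ½ρv² is conserved, hence v₂² = v₁² + 2(P₁ − P₂)/ρ.
v₂ = √(3.54² + 2·77100/1000) = √(12.5 + 154) = 12.9 m/s.

v₂ ≈ 12.9 m/s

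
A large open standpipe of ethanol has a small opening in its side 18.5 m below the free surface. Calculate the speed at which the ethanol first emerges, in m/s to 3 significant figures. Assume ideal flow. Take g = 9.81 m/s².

v ≈ 19.1 m/s

With the surface at rest and both surface and jet at atmospheric pressure, Bernoulli gives ρg h = ½ρv², so v = √(2gh) = √(2·9.81·18.5) = 19.1 m/s.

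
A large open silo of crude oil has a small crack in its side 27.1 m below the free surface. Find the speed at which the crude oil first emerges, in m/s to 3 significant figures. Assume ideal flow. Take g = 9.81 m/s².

Torricelli's result v = √(2gh) gives v = √(2·9.81·27.1) = 23.1 m/s.

23.1 m/s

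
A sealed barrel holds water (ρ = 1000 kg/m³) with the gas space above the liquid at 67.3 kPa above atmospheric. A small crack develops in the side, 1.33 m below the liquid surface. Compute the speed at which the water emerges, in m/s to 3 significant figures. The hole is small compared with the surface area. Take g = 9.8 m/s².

Take point 1 at the surface (v₁ ≈ 0) and point 2 at the hole (at atmospheric pressure). Bernoulli: P₁ + ρg h = P_atm + ½ρv₂².
With P₁ − P_atm = 67300 Pa, v₂ = √(2gh + 2ΔP/ρ) = √(2·9.8·1.33 + 2·67300/1000) = 12.7 m/s.

v ≈ 12.7 m/s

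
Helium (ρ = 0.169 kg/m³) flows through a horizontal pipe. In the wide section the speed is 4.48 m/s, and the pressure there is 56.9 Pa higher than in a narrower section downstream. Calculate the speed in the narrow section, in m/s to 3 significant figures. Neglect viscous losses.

26.3 m/s

Along the level pipe P + ½ρv² is conserved, hence v₂² = v₁² + 2(P₁ − P₂)/ρ.
v₂ = √(4.48² + 2·56.9/0.169) = √(20.1 + 673) = 26.3 m/s.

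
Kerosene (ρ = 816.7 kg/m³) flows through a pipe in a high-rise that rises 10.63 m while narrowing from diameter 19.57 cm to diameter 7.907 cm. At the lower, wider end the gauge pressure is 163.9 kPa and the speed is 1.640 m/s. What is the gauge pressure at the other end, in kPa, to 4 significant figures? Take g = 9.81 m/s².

The volume flow rate is constant, so v₂ = (A₁/A₂)v₁ = (300.8/49.10)·1.640 = 10.05 m/s.
Energy conservation along the streamline gives P₂ = P₁ − ½ρ(v₂² − v₁²) − ρg(h₂ − h₁).
P₂ = 163900 + ½·816.7·(1.640² − 10.05²) − 816.7·9.81·(+10.63) = 163900 + (-40110) − (85170) = 38620 Pa.

P₂ = 38.62 kPa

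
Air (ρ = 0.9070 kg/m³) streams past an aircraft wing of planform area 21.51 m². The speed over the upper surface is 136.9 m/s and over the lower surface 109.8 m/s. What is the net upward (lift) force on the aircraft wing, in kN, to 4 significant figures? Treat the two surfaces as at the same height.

65.22 kN

The faster flow above has the lower pressure; Bernoulli (same height) gives ΔP = ½ρ(v_up² − v_low²).
ΔP = ½·0.9070·(136.9² − 109.8²) = 3032 Pa.
Lift = ΔP · A = 3032 × 21.51 = 65220 N.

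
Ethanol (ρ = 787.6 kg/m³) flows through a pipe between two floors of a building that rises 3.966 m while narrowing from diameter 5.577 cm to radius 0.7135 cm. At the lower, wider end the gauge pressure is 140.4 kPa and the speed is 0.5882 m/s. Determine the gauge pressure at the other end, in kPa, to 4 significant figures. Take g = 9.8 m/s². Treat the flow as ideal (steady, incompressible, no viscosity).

P₂ = 78.14 kPa

Continuity gives A₁v₁ = A₂v₂, so v₂ = (24.43 cm²)/(1.599 cm²) × 0.5882 m/s = 8.984 m/s.
Applying Bernoulli between the two ends and solving for P₂: P₂ = P₁ + ½ρ(v₁² − v₂²) − ρgΔh.
P₂ = 140400 + ½·787.6·(0.5882² − 8.984²) − 787.6·9.8·(+3.966) = 140400 + (-31650) − (30610) = 78140 Pa.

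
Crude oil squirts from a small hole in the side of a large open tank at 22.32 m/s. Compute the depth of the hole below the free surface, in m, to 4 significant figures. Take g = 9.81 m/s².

h ≈ 25.39 m

Torricelli: v = √(2gh), so h = v²/(2g).
h = 22.32²/(2·9.81) = 498.2/19.62 = 25.39 m.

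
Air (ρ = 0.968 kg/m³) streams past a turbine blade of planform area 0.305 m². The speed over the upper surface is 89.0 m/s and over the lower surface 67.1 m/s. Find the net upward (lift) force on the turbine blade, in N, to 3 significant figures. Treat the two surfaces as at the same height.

F ≈ 505 N

From P + ½ρv² = const at equal height, P_low − P_up = ½ρ(v_up² − v_low²).
ΔP = ½·0.968·(89.0² − 67.1²) = 1650 Pa.
Lift = ΔP · A = 1650 × 0.305 = 505 N.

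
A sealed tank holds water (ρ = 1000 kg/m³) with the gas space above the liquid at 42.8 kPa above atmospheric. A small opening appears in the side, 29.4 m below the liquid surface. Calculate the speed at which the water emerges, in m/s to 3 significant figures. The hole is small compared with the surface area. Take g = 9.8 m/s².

Take point 1 at the surface (v₁ ≈ 0) and point 2 at the hole (at atmospheric pressure). Bernoulli: P₁ + ρg h = P_atm + ½ρv₂².
With P₁ − P_atm = 42800 Pa, v₂ = √(2gh + 2ΔP/ρ) = √(2·9.8·29.4 + 2·42800/1000) = 25.7 m/s.

25.7 m/s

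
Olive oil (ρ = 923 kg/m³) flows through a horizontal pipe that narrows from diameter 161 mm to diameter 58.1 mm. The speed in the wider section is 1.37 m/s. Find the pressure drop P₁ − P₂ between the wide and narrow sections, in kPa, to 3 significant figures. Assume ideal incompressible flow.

Mass conservation (A₁v₁ = A₂v₂) gives v₂ = 1.37 × 204/26.5 = 10.5 m/s.
Bernoulli (h₁ = h₂): P₁ − P₂ = ½ρ(v₂² − v₁²).
P₁ − P₂ = ½·923·(10.5² − 1.37²) = ½·923·109 = 50200 Pa.

ΔP = 50.2 kPa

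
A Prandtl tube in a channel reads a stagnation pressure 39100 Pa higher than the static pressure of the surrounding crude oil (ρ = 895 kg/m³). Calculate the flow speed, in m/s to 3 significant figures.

The dynamic pressure equals the rise in static pressure at the stagnation point: ΔP = ½ρv².
v = √(2ΔP/ρ) = √(2·39100/895) = 9.35 m/s.

v ≈ 9.35 m/s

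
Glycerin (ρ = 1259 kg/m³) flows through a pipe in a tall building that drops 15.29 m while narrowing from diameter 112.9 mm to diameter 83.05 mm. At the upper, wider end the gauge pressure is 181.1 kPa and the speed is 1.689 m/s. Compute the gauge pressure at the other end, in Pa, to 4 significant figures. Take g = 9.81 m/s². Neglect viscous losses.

P₂ ≈ 365600 Pa

Mass conservation (A₁v₁ = A₂v₂) gives v₂ = 1.689 × 100.1/54.17 = 3.121 m/s.
Energy conservation along the streamline gives P₂ = P₁ − ½ρ(v₂² − v₁²) − ρg(h₂ − h₁).
P₂ = 181100 + ½·1259·(1.689² − 3.121²) − 1259·9.81·(−15.29) = 181100 + (-4337) − (-188800) = 365600 Pa.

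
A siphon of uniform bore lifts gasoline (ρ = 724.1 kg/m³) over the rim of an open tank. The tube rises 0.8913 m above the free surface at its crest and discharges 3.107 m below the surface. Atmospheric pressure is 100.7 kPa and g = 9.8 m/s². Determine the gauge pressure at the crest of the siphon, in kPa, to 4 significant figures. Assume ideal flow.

P_gauge ≈ -28.37 kPa

From the surface to the outlet (both open to atmosphere, surface at rest): v = √(2g·h_out) = √(2·9.8·3.107) = 7.804 m/s.
The bore is uniform, so the speed at the crest is the same v. Bernoulli surface→crest: P_atm = P_top + ½ρv² + ρg·h_top.
P_top = 100700 − ½·724.1·7.804² − 724.1·9.8·0.8913 = 72330 Pa. So P_gauge = P_top − P_atm = -28370 Pa.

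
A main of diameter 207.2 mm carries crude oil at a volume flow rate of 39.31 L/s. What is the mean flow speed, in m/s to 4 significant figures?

Q = 39.31 L/s = 0.03931 m³/s.
v = Q/A = 0.03931 / 0.03372 = 1.166 m/s.

v ≈ 1.166 m/s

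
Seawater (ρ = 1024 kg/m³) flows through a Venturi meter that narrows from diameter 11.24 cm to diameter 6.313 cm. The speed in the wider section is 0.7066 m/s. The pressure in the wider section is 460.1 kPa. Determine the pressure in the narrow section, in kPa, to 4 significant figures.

P₂ = 457.8 kPa

The volume flow rate is constant, so v₂ = (A₁/A₂)v₁ = (99.23/31.30)·0.7066 = 2.240 m/s.
The pipe is horizontal, so Bernoulli reduces to P₁ + ½ρv₁² = P₂ + ½ρv₂².
P₂ = P₁ − ½ρ(v₂² − v₁²) = 460100 − ½·1024·(2.240² − 0.7066²) = 460100 − 2313 = 457800 Pa.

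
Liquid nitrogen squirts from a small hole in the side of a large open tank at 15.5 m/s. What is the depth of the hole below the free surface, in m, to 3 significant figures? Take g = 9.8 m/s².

12.3 m

Inverting v = √(2gh) gives h = v² / 2g.
h = 15.5²/(2·9.8) = 240/19.60 = 12.3 m.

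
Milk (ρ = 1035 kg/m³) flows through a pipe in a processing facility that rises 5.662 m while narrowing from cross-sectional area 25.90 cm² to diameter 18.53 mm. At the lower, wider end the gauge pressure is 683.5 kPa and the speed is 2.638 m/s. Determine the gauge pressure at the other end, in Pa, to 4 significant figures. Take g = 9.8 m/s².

The volume flow rate is constant, so v₂ = (A₁/A₂)v₁ = (25.90/2.697)·2.638 = 25.34 m/s.
Energy conservation along the streamline gives P₂ = P₁ − ½ρ(v₂² − v₁²) − ρg(h₂ − h₁).
P₂ = 683500 + ½·1035·(2.638² − 25.34²) − 1035·9.8·(+5.662) = 683500 + (-328600) − (57430) = 297500 Pa.

P₂ ≈ 297500 Pa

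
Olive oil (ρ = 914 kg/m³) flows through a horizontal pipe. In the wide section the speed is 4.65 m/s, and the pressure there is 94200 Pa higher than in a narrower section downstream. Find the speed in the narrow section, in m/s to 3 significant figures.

Along the level pipe P + ½ρv² is conserved, hence v₂² = v₁² + 2(P₁ − P₂)/ρ.
v₂ = √(4.65² + 2·94200/914) = √(21.6 + 206) = 15.1 m/s.

v₂ ≈ 15.1 m/s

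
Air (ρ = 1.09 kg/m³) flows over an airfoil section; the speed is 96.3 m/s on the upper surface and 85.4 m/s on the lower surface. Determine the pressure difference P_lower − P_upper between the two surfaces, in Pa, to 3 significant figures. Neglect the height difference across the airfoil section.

With negligible Δh, P + ½ρv² is constant, so P_low − P_up = ½ρ(v_up² − v_low²).
ΔP = ½·1.09·(96.3² − 85.4²) = 1080 Pa.

ΔP ≈ 1080 Pa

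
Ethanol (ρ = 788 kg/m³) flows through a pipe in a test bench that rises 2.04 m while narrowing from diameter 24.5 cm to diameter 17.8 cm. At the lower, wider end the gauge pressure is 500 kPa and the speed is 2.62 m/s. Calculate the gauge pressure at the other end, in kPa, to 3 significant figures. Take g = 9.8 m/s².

477 kPa

Continuity gives A₁v₁ = A₂v₂, so v₂ = (471 cm²)/(249 cm²) × 2.62 m/s = 4.96 m/s.
Bernoulli: P₁ + ½ρv₁² + ρg h₁ = P₂ + ½ρv₂² + ρg h₂, so P₂ = P₁ + ½ρ(v₁² − v₂²) − ρg(h₂ − h₁).
P₂ = 500000 + ½·788·(2.62² − 4.96²) − 788·9.8·(+2.04) = 500000 + (-7000) − (15800) = 477000 Pa.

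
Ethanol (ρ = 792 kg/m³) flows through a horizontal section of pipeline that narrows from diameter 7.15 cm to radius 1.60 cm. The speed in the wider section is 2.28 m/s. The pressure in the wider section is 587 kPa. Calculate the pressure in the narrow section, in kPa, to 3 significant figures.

P₂ ≈ 538 kPa

Mass conservation (A₁v₁ = A₂v₂) gives v₂ = 2.28 × 40.2/8.04 = 11.4 m/s.
The pipe is horizontal, so Bernoulli reduces to P₁ + ½ρv₁² = P₂ + ½ρv₂².
P₂ = P₁ − ½ρ(v₂² − v₁²) = 587000 − ½·792·(11.4² − 2.28²) = 587000 − 49200 = 538000 Pa.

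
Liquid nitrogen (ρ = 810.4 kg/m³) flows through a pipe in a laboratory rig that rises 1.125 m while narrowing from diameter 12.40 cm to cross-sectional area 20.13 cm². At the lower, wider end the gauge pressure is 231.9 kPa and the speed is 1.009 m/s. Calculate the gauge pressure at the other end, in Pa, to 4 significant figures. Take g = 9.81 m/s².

Continuity gives A₁v₁ = A₂v₂, so v₂ = (120.8 cm²)/(20.13 cm²) × 1.009 m/s = 6.053 m/s.
Energy conservation along the streamline gives P₂ = P₁ − ½ρ(v₂² − v₁²) − ρg(h₂ − h₁).
P₂ = 231900 + ½·810.4·(1.009² − 6.053²) − 810.4·9.81·(+1.125) = 231900 + (-14430) − (8944) = 208500 Pa.

P₂ = 208500 Pa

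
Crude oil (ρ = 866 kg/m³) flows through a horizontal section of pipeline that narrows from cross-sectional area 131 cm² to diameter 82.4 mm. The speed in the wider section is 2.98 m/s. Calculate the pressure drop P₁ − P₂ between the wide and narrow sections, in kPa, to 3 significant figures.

ΔP ≈ 19.4 kPa

The volume flow rate is constant, so v₂ = (A₁/A₂)v₁ = (131/53.3)·2.98 = 7.32 m/s.
With no height change, Bernoulli's equation is P₁ + ½ρv₁² = P₂ + ½ρv₂².
P₁ − P₂ = ½·866·(7.32² − 2.98²) = ½·866·44.7 = 19400 Pa.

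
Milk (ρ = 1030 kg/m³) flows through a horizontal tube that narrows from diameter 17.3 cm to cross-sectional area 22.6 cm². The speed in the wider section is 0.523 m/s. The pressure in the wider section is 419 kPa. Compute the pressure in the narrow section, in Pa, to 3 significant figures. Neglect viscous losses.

Mass conservation (A₁v₁ = A₂v₂) gives v₂ = 0.523 × 235/22.6 = 5.44 m/s.
With no height change, Bernoulli's equation is P₁ + ½ρv₁² = P₂ + ½ρv₂².
P₂ = P₁ − ½ρ(v₂² − v₁²) = 419000 − ½·1030·(5.44² − 0.523²) = 419000 − 15100 = 404000 Pa.

404000 Pa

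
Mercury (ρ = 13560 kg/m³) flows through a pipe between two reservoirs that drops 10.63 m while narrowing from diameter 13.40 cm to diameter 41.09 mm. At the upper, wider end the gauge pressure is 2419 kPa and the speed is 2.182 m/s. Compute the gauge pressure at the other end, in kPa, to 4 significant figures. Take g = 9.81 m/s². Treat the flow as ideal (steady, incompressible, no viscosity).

214.3 kPa

Mass conservation (A₁v₁ = A₂v₂) gives v₂ = 2.182 × 141.0/13.26 = 23.21 m/s.
Bernoulli: P₁ + ½ρv₁² + ρg h₁ = P₂ + ½ρv₂² + ρg h₂, so P₂ = P₁ + ½ρ(v₁² − v₂²) − ρg(h₂ − h₁).
P₂ = 2419000 + ½·13560·(2.182² − 23.21²) − 13560·9.81·(−10.63) = 2419000 + (-3619000) − (-1414000) = 214300 Pa.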